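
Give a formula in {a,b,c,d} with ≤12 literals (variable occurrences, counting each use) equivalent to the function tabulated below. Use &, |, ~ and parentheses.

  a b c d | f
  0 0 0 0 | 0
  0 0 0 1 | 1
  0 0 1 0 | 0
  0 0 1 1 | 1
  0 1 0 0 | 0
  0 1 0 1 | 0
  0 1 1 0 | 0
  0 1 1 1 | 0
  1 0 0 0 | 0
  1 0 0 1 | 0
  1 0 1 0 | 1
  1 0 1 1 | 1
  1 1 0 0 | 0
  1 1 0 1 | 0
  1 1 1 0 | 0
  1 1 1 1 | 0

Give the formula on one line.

(((d & (~a | c)) | (c | b)) & (((d | a) | b) & ~b))

  ~a = 1111111100000000
  (~a | c) = 1111111100110011
  (d & (~a | c)) = 0101010100010001
  (c | b) = 0011111100111111
  ((d & (~a | c)) | (c | b)) = 0111111100111111
  (d | a) = 0101010111111111
  ((d | a) | b) = 0101111111111111
  ~b = 1111000011110000
  (((d | a) | b) & ~b) = 0101000011110000
  (((d & (~a | c)) | (c | b)) & (((d | a) | b) & ~b)) = 0101000000110000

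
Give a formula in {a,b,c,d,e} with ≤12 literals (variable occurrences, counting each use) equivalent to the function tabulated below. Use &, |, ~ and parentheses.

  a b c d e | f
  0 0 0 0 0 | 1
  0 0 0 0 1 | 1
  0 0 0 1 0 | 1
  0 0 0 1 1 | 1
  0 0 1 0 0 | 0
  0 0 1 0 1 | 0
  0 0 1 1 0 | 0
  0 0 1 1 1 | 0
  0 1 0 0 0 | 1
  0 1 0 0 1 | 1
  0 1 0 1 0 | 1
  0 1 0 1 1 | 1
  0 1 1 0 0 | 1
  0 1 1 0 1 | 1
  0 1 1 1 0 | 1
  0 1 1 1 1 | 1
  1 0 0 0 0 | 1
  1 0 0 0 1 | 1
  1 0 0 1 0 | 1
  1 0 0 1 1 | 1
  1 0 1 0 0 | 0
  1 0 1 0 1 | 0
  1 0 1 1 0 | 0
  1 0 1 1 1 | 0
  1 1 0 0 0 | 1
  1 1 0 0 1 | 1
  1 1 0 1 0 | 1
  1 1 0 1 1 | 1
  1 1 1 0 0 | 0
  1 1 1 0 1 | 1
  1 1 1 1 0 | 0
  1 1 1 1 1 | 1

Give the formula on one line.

((~c | (~a & (b & ~e))) | ((b & c) & (e | (c & ~b))))

  ~c = 11110000111100001111000011110000
  ~a = 11111111111111110000000000000000
  ~e = 10101010101010101010101010101010
  (b & ~e) = 00000000101010100000000010101010
  (~a & (b & ~e)) = 00000000101010100000000000000000
  (~c | (~a & (b & ~e))) = 11110000111110101111000011110000
  (b & c) = 00000000000011110000000000001111
  ~b = 11111111000000001111111100000000
  (c & ~b) = 00001111000000000000111100000000
  (e | (c & ~b)) = 01011111010101010101111101010101
  ((b & c) & (e | (c & ~b))) = 00000000000001010000000000000101
  ((~c | (~a & (b & ~e))) | ((b & c) & (e | (c & ~b)))) = 11110000111111111111000011110101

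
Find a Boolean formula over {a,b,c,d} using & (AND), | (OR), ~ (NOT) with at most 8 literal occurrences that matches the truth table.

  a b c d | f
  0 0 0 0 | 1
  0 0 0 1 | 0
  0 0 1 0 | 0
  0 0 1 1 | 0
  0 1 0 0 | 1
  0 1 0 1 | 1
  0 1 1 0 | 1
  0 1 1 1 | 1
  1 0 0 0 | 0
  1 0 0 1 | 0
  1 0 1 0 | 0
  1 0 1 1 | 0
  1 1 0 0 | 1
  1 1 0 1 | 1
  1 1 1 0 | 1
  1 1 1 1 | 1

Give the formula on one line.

(b | (~a & (((~c | d) & ~d) | a)))

  ~a = 1111111100000000
  ~c = 1100110011001100
  (~c | d) = 1101110111011101
  ~d = 1010101010101010
  ((~c | d) & ~d) = 1000100010001000
  (((~c | d) & ~d) | a) = 1000100011111111
  (~a & (((~c | d) & ~d) | a)) = 1000100000000000
  (b | (~a & (((~c | d) & ~d) | a))) = 1000111100001111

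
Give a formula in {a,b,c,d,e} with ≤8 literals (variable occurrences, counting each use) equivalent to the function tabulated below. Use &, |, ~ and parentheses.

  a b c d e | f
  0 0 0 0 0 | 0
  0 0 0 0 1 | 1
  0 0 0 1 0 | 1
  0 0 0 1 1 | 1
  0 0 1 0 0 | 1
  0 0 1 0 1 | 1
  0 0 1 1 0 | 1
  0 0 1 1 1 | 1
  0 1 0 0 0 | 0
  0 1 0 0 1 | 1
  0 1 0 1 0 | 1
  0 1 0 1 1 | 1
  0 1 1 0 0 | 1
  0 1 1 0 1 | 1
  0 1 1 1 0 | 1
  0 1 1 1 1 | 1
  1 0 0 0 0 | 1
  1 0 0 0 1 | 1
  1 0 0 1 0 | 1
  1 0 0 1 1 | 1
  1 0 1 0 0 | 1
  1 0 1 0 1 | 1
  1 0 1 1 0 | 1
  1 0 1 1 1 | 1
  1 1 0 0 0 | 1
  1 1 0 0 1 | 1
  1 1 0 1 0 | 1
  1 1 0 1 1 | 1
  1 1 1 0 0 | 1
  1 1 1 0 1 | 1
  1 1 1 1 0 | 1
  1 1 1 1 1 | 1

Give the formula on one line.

(c | ((e | ((a | e) & (~d | ~a))) | d))

  (a | e) = 01010101010101011111111111111111
  ~d = 11001100110011001100110011001100
  ~a = 11111111111111110000000000000000
  (~d | ~a) = 11111111111111111100110011001100
  ((a | e) & (~d | ~a)) = 01010101010101011100110011001100
  (e | ((a | e) & (~d | ~a))) = 01010101010101011101110111011101
  ((e | ((a | e) & (~d | ~a))) | d) = 01110111011101111111111111111111
  (c | ((e | ((a | e) & (~d | ~a))) | d)) = 01111111011111111111111111111111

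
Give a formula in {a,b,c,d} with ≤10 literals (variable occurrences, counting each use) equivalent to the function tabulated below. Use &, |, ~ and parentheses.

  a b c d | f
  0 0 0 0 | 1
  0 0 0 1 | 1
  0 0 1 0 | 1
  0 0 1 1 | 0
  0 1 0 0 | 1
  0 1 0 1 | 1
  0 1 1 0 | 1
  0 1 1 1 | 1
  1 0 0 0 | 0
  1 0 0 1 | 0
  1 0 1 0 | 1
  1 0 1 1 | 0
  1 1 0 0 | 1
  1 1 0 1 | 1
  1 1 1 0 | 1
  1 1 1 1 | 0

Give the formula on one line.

(((~a | b) | (~a | c)) & ((~d | (b & ~a)) | ~c))

  ~a = 1111111100000000
  (~a | b) = 1111111100001111
  (~a | c) = 1111111100110011
  ((~a | b) | (~a | c)) = 1111111100111111
  ~d = 1010101010101010
  (b & ~a) = 0000111100000000
  (~d | (b & ~a)) = 1010111110101010
  ~c = 1100110011001100
  ((~d | (b & ~a)) | ~c) = 1110111111101110
  (((~a | b) | (~a | c)) & ((~d | (b & ~a)) | ~c)) = 1110111100101110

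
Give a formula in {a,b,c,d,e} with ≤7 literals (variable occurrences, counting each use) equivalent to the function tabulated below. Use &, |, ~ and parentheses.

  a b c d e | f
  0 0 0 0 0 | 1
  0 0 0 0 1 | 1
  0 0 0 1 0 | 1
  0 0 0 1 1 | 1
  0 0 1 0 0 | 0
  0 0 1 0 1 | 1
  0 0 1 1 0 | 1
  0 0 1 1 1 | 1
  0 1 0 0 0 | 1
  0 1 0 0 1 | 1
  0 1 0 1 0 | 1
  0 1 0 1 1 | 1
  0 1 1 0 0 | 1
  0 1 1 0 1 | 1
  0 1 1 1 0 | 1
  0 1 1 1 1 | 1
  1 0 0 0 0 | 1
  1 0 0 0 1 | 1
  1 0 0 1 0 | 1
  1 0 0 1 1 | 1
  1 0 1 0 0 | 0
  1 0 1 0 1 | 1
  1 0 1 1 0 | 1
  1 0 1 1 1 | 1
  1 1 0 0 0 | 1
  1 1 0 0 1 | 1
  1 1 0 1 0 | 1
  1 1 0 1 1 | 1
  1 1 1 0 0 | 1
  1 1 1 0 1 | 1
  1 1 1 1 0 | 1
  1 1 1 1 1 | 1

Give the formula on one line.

  ~c = 11110000111100001111000011110000
  (b | ~c) = 11110000111111111111000011111111
  (d | (b | ~c)) = 11110011111111111111001111111111
  ~b = 11111111000000001111111100000000
  (e & ~b) = 01010101000000000101010100000000
  ((d | (b | ~c)) | (e & ~b)) = 11110111111111111111011111111111

((d | (b | ~c)) | (e & ~b))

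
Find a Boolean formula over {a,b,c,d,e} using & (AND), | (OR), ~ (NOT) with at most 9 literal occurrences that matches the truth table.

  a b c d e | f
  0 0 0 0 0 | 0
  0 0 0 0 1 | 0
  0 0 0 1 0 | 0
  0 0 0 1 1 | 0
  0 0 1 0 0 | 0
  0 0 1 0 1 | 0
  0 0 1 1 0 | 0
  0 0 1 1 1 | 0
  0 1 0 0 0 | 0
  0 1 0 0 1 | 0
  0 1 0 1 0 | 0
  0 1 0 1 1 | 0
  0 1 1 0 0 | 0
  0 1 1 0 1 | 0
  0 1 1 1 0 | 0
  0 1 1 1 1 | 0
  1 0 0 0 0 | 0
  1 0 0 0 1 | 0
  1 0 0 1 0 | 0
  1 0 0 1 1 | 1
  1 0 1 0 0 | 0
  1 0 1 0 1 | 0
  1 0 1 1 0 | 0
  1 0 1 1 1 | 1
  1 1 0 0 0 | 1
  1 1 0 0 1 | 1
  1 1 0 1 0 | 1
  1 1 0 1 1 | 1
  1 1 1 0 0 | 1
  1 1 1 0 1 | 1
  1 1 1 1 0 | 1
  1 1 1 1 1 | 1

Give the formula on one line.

  ~d = 11001100110011001100110011001100
  (~d | a) = 11001100110011001111111111111111
  (b & (~d | a)) = 00000000110011000000000011111111
  (b & a) = 00000000000000000000000011111111
  ((b & a) | e) = 01010101010101010101010111111111
  (d & ((b & a) | e)) = 00010001000100010001000100110011
  ((b & (~d | a)) | (d & ((b & a) | e))) = 00010001110111010001000111111111
  (((b & (~d | a)) | (d & ((b & a) | e))) & a) = 00000000000000000001000111111111

(((b & (~d | a)) | (d & ((b & a) | e))) & a)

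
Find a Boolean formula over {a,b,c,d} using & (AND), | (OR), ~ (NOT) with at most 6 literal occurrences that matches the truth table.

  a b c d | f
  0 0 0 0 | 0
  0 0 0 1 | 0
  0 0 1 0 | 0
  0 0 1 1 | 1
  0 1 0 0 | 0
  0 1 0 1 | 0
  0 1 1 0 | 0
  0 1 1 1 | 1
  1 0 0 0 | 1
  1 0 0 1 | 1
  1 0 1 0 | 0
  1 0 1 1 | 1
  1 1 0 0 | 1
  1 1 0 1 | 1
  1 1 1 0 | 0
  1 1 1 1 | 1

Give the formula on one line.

  ~c = 1100110011001100
  (~c | d) = 1101110111011101
  (c | a) = 0011001111111111
  ((~c | d) & (c | a)) = 0001000111011101

((~c | d) & (c | a))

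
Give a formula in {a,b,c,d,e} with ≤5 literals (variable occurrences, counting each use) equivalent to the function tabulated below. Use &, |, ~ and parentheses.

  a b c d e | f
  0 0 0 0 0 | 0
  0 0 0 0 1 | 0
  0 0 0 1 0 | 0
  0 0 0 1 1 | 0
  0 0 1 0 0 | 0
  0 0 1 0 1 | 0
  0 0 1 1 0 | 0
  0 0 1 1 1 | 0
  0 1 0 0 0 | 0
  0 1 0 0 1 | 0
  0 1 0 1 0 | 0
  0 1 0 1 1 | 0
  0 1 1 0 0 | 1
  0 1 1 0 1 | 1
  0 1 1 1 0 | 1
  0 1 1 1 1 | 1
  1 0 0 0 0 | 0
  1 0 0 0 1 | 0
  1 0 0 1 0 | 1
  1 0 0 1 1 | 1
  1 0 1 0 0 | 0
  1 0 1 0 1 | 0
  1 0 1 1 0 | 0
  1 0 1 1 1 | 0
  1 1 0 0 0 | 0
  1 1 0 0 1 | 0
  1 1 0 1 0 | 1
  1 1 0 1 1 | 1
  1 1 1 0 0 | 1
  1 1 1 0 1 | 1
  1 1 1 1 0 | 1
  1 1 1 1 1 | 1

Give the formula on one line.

  (c & b) = 00000000000011110000000000001111
  ~c = 11110000111100001111000011110000
  (a & d) = 00000000000000000011001100110011
  (~c & (a & d)) = 00000000000000000011000000110000
  ((c & b) | (~c & (a & d))) = 00000000000011110011000000111111

((c & b) | (~c & (a & d)))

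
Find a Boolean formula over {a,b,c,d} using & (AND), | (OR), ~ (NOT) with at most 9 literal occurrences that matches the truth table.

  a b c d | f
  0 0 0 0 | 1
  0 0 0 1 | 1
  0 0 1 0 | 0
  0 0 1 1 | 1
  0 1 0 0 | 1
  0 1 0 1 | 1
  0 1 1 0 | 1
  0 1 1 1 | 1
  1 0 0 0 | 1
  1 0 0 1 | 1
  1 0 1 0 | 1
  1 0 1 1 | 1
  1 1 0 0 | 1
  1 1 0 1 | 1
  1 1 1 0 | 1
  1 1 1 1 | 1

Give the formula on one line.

((((~d & (a | b)) | b) | d) | (~a & ~c))

  ~d = 1010101010101010
  (a | b) = 0000111111111111
  (~d & (a | b)) = 0000101010101010
  ((~d & (a | b)) | b) = 0000111110101111
  (((~d & (a | b)) | b) | d) = 0101111111111111
  ~a = 1111111100000000
  ~c = 1100110011001100
  (~a & ~c) = 1100110000000000
  ((((~d & (a | b)) | b) | d) | (~a & ~c)) = 1101111111111111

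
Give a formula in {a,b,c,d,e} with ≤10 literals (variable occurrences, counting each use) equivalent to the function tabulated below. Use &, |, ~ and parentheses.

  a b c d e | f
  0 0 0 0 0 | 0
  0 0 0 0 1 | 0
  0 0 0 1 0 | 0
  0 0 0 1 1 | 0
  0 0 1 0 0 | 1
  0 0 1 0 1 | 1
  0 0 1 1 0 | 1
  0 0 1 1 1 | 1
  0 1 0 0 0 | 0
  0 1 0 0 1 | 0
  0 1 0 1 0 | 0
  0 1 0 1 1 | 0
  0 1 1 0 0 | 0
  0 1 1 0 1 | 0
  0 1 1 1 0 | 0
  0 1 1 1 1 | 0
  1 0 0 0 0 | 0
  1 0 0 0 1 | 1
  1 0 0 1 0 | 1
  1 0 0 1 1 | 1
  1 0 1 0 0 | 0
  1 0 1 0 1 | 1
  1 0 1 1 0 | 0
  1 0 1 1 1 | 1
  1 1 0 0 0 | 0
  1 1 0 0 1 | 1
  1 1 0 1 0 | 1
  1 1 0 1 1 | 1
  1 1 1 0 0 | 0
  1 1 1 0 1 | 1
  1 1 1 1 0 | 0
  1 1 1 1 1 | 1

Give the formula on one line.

((~a | (((e | ~c) & d) | e)) & ((c & ~b) | a))

  ~a = 11111111111111110000000000000000
  ~c = 11110000111100001111000011110000
  (e | ~c) = 11110101111101011111010111110101
  ((e | ~c) & d) = 00110001001100010011000100110001
  (((e | ~c) & d) | e) = 01110101011101010111010101110101
  (~a | (((e | ~c) & d) | e)) = 11111111111111110111010101110101
  ~b = 11111111000000001111111100000000
  (c & ~b) = 00001111000000000000111100000000
  ((c & ~b) | a) = 00001111000000001111111111111111
  ((~a | (((e | ~c) & d) | e)) & ((c & ~b) | a)) = 00001111000000000111010101110101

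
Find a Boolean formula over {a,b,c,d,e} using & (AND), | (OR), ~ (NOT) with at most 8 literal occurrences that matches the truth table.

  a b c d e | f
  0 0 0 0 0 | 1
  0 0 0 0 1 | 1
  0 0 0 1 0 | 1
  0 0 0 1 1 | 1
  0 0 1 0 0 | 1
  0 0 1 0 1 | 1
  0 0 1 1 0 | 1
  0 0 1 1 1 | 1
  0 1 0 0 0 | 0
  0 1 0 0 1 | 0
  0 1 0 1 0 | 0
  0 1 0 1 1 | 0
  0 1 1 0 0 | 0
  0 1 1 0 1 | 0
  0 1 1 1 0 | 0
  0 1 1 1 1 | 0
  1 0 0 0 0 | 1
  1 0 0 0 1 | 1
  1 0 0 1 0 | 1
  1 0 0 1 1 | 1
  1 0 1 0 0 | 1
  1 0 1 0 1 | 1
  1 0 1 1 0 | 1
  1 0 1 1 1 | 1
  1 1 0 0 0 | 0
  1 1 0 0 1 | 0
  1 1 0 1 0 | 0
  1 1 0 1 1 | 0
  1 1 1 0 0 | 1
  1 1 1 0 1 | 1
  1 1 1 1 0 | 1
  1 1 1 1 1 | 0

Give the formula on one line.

(((a & c) & (~e | ((~c | ~d) & a))) | ~b)

  (a & c) = 00000000000000000000111100001111
  ~e = 10101010101010101010101010101010
  ~c = 11110000111100001111000011110000
  ~d = 11001100110011001100110011001100
  (~c | ~d) = 11111100111111001111110011111100
  ((~c | ~d) & a) = 00000000000000001111110011111100
  (~e | ((~c | ~d) & a)) = 10101010101010101111111011111110
  ((a & c) & (~e | ((~c | ~d) & a))) = 00000000000000000000111000001110
  ~b = 11111111000000001111111100000000
  (((a & c) & (~e | ((~c | ~d) & a))) | ~b) = 11111111000000001111111100001110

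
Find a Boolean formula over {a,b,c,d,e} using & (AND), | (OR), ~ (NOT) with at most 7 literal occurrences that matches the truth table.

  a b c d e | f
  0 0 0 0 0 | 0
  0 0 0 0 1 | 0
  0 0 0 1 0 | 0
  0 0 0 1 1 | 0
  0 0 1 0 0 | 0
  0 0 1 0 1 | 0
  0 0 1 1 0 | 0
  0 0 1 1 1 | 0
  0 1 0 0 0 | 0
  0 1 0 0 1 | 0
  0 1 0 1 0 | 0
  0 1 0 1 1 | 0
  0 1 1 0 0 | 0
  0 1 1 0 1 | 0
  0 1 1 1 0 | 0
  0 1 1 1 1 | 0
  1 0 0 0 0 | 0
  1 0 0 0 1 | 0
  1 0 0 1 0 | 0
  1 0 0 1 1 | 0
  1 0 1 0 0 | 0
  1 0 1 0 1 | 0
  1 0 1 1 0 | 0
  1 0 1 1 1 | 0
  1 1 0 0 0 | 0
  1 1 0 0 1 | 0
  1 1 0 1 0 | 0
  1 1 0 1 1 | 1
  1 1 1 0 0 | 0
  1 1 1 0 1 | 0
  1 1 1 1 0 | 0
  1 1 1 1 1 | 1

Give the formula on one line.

(((a & b) & e) & d)

  (a & b) = 00000000000000000000000011111111
  ((a & b) & e) = 00000000000000000000000001010101
  (((a & b) & e) & d) = 00000000000000000000000000010001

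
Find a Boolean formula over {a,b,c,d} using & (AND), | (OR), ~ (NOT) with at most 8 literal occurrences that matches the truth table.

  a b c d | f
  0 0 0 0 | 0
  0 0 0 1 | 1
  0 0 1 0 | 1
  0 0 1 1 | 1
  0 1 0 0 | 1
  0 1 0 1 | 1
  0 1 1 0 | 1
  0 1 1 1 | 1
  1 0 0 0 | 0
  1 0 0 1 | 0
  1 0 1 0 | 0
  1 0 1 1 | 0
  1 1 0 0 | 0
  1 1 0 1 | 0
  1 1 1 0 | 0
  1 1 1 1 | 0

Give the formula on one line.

((((b | a) | d) | (b | (a | c))) & ~a)

  (b | a) = 0000111111111111
  ((b | a) | d) = 0101111111111111
  (a | c) = 0011001111111111
  (b | (a | c)) = 0011111111111111
  (((b | a) | d) | (b | (a | c))) = 0111111111111111
  ~a = 1111111100000000
  ((((b | a) | d) | (b | (a | c))) & ~a) = 0111111100000000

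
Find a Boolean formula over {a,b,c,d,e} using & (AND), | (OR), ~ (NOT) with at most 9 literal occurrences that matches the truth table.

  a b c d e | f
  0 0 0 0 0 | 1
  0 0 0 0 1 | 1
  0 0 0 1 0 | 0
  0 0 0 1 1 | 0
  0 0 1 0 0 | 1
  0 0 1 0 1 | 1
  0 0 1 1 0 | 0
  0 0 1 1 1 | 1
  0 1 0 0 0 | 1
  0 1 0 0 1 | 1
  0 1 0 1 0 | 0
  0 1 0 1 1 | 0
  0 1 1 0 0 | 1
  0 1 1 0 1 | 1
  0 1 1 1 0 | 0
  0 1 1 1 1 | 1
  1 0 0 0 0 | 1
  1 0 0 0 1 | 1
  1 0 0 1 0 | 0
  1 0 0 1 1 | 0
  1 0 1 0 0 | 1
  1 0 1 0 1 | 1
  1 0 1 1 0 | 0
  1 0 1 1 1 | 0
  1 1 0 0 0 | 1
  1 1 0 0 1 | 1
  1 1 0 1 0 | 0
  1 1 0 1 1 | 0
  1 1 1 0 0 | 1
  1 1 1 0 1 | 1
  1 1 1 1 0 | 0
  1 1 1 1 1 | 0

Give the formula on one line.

  ~d = 11001100110011001100110011001100
  (a | e) = 01010101010101011111111111111111
  ~a = 11111111111111110000000000000000
  (c & ~a) = 00001111000011110000000000000000
  (~a & b) = 00000000111111110000000000000000
  ((~a & b) | d) = 00110011111111110011001100110011
  (((~a & b) | d) | e) = 01110111111111110111011101110111
  ((c & ~a) & (((~a & b) | d) | e)) = 00000111000011110000000000000000
  ((a | e) & ((c & ~a) & (((~a & b) | d) | e))) = 00000101000001010000000000000000
  (~d | ((a | e) & ((c & ~a) & (((~a & b) | d) | e)))) = 11001101110011011100110011001100

(~d | ((a | e) & ((c & ~a) & (((~a & b) | d) | e))))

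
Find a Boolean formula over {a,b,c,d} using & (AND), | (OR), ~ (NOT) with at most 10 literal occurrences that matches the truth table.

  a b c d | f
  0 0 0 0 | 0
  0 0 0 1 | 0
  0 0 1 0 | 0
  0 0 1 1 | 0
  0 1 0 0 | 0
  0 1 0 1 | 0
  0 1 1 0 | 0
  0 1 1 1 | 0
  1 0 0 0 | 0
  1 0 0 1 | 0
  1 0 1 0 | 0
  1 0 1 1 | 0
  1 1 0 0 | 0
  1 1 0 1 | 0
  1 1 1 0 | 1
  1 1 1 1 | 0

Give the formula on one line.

  ~d = 1010101010101010
  (a | d) = 0101010111111111
  (~d & (a | d)) = 0000000010101010
  (b & a) = 0000000000001111
  ((~d & (a | d)) & (b & a)) = 0000000000001010
  ~c = 1100110011001100
  (~c & d) = 0100010001000100
  (((~d & (a | d)) & (b & a)) | (~c & d)) = 0100010001001110
  (c & (((~d & (a | d)) & (b & a)) | (~c & d))) = 0000000000000010

(c & (((~d & (a | d)) & (b & a)) | (~c & d)))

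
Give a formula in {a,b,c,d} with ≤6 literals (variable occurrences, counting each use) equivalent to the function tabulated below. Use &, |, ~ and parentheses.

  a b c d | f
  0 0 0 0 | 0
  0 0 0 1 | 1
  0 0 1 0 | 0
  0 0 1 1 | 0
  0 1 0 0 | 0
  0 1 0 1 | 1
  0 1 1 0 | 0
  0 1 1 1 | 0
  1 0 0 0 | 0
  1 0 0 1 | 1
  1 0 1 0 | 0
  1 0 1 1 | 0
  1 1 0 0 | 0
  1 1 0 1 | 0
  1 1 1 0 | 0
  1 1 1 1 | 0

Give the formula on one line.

((~c & d) & (~b | ~a))

  ~c = 1100110011001100
  (~c & d) = 0100010001000100
  ~b = 1111000011110000
  ~a = 1111111100000000
  (~b | ~a) = 1111111111110000
  ((~c & d) & (~b | ~a)) = 0100010001000000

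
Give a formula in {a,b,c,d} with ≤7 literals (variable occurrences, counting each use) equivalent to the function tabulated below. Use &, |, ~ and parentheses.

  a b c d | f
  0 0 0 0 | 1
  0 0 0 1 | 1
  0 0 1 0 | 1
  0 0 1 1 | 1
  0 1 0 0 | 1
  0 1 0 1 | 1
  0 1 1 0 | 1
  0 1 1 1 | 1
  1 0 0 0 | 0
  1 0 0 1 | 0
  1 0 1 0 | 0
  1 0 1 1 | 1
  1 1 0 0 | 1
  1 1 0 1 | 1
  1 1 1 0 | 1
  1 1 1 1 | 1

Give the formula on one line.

  (b | d) = 0101111101011111
  ((b | d) & c) = 0001001100010011
  ~a = 1111111100000000
  (b | ~a) = 1111111100001111
  (((b | d) & c) | (b | ~a)) = 1111111100011111

(((b | d) & c) | (b | ~a))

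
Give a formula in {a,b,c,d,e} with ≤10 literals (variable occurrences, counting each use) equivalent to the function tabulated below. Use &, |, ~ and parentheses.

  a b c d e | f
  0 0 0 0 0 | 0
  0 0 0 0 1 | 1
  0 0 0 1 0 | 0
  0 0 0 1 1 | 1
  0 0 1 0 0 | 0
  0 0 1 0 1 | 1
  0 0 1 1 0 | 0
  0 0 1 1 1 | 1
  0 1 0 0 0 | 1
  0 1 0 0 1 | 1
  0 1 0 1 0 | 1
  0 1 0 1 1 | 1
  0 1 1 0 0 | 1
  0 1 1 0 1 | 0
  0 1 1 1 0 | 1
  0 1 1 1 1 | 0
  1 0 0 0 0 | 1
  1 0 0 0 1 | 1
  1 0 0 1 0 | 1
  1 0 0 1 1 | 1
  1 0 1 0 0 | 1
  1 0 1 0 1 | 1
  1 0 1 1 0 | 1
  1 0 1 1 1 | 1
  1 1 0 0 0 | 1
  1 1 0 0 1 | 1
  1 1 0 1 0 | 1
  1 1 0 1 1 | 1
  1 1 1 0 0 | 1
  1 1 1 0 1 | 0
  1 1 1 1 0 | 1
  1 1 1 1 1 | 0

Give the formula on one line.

  (e | a) = 01010101010101011111111111111111
  (b | (e | a)) = 01010101111111111111111111111111
  ~e = 10101010101010101010101010101010
  ~b = 11111111000000001111111100000000
  (~e | ~b) = 11111111101010101111111110101010
  ((b | (e | a)) & (~e | ~b)) = 01010101101010101111111110101010
  ~c = 11110000111100001111000011110000
  (e & ~c) = 01010000010100000101000001010000
  (b & (e & ~c)) = 00000000010100000000000001010000
  (((b | (e | a)) & (~e | ~b)) | (b & (e & ~c))) = 01010101111110101111111111111010

(((b | (e | a)) & (~e | ~b)) | (b & (e & ~c)))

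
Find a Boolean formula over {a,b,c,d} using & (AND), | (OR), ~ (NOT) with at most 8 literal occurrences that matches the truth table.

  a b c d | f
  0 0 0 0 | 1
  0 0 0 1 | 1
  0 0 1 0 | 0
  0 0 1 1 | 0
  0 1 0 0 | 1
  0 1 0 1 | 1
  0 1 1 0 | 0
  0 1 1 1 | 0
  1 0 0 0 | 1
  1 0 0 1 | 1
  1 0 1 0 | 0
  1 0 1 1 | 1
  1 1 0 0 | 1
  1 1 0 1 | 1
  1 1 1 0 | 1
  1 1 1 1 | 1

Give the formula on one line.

(((b & a) | ~c) | ((~b & d) & (~d | a)))

  (b & a) = 0000000000001111
  ~c = 1100110011001100
  ((b & a) | ~c) = 1100110011001111
  ~b = 1111000011110000
  (~b & d) = 0101000001010000
  ~d = 1010101010101010
  (~d | a) = 1010101011111111
  ((~b & d) & (~d | a)) = 0000000001010000
  (((b & a) | ~c) | ((~b & d) & (~d | a))) = 1100110011011111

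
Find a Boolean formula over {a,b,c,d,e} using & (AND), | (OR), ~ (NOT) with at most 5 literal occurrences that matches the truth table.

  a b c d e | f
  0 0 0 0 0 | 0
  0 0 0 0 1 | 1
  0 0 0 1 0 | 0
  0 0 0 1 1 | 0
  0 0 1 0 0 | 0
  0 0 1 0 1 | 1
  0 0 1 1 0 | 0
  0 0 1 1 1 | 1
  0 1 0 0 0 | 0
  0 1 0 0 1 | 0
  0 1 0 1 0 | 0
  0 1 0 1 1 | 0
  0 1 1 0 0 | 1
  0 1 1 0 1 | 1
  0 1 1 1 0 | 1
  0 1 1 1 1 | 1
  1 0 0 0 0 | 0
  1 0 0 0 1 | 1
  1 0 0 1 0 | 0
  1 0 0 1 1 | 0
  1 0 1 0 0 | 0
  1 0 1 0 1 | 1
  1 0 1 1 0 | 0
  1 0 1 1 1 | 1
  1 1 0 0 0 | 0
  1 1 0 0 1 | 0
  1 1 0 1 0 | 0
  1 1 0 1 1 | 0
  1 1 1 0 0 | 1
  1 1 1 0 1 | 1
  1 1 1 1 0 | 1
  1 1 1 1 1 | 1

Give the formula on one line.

(((~b & ~d) | c) & (b | e))

  ~b = 11111111000000001111111100000000
  ~d = 11001100110011001100110011001100
  (~b & ~d) = 11001100000000001100110000000000
  ((~b & ~d) | c) = 11001111000011111100111100001111
  (b | e) = 01010101111111110101010111111111
  (((~b & ~d) | c) & (b | e)) = 01000101000011110100010100001111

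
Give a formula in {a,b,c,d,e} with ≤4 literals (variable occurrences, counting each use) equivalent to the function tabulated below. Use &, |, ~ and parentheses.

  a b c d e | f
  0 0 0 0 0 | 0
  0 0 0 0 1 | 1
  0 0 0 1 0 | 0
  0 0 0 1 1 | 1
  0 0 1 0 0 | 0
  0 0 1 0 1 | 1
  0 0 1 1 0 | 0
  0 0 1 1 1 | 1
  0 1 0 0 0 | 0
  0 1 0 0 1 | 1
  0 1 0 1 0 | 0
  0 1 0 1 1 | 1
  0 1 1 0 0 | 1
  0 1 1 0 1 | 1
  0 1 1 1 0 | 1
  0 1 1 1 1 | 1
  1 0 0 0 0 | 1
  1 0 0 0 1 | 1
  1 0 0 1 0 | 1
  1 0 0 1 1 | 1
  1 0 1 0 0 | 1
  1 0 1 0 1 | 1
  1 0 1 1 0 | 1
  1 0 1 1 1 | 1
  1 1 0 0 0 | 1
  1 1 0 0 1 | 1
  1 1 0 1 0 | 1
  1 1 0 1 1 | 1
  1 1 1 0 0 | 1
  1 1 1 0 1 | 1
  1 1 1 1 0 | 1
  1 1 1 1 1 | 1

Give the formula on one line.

(((b & c) | e) | a)

  (b & c) = 00000000000011110000000000001111
  ((b & c) | e) = 01010101010111110101010101011111
  (((b & c) | e) | a) = 01010101010111111111111111111111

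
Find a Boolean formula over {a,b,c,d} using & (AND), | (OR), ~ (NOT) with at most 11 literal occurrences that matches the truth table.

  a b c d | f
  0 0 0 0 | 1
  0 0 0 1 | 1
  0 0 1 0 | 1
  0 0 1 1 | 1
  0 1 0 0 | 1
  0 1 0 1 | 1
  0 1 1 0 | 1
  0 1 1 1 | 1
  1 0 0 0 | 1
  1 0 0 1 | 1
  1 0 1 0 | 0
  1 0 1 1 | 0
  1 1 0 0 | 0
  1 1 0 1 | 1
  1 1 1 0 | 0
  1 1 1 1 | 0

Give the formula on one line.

((~a | (~c & ~b)) | ((a & (~c & (a | ~b))) & (~a | d)))

  ~a = 1111111100000000
  ~c = 1100110011001100
  ~b = 1111000011110000
  (~c & ~b) = 1100000011000000
  (~a | (~c & ~b)) = 1111111111000000
  (a | ~b) = 1111000011111111
  (~c & (a | ~b)) = 1100000011001100
  (a & (~c & (a | ~b))) = 0000000011001100
  (~a | d) = 1111111101010101
  ((a & (~c & (a | ~b))) & (~a | d)) = 0000000001000100
  ((~a | (~c & ~b)) | ((a & (~c & (a | ~b))) & (~a | d))) = 1111111111000100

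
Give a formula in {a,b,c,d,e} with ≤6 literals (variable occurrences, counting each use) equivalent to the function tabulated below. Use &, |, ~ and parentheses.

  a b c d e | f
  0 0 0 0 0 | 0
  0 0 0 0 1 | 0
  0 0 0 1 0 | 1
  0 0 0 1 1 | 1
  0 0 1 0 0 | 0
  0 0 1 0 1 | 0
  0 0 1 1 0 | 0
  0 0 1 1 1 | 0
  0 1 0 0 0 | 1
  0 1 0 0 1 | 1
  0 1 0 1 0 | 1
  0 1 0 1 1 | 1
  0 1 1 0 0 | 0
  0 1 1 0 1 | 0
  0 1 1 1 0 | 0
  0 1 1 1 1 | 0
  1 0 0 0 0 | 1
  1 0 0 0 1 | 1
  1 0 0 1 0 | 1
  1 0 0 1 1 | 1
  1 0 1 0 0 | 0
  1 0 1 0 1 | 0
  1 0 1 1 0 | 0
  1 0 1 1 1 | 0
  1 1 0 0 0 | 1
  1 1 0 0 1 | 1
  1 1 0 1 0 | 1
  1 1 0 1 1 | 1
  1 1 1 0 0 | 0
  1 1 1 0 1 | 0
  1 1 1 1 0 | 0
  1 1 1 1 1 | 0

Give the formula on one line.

  ~c = 11110000111100001111000011110000
  (b | a) = 00000000111111111111111111111111
  ~d = 11001100110011001100110011001100
  ((b | a) & ~d) = 00000000110011001100110011001100
  (((b | a) & ~d) | d) = 00110011111111111111111111111111
  (~c & (((b | a) & ~d) | d)) = 00110000111100001111000011110000

(~c & (((b | a) & ~d) | d))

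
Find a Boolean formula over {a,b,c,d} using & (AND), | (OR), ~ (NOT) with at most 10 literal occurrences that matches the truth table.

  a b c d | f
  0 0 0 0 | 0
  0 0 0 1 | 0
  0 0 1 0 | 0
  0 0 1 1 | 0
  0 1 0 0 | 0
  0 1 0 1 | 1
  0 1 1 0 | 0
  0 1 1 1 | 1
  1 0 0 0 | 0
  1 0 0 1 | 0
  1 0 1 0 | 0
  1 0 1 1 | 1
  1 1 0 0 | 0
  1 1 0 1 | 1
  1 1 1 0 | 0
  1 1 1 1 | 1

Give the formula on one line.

((((~b | d) & b) | (c & (~d | a))) & (d | ~c))

  ~b = 1111000011110000
  (~b | d) = 1111010111110101
  ((~b | d) & b) = 0000010100000101
  ~d = 1010101010101010
  (~d | a) = 1010101011111111
  (c & (~d | a)) = 0010001000110011
  (((~b | d) & b) | (c & (~d | a))) = 0010011100110111
  ~c = 1100110011001100
  (d | ~c) = 1101110111011101
  ((((~b | d) & b) | (c & (~d | a))) & (d | ~c)) = 0000010100010101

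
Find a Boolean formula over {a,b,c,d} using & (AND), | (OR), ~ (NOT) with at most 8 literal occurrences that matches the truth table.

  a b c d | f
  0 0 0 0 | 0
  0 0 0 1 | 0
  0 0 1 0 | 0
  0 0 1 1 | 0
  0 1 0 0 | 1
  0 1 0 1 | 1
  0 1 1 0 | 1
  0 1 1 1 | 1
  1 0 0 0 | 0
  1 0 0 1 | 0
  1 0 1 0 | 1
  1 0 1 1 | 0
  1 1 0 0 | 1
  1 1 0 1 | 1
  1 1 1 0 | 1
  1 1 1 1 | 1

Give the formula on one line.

((~d | b) & ((b | d) | (c & a)))

  ~d = 1010101010101010
  (~d | b) = 1010111110101111
  (b | d) = 0101111101011111
  (c & a) = 0000000000110011
  ((b | d) | (c & a)) = 0101111101111111
  ((~d | b) & ((b | d) | (c & a))) = 0000111100101111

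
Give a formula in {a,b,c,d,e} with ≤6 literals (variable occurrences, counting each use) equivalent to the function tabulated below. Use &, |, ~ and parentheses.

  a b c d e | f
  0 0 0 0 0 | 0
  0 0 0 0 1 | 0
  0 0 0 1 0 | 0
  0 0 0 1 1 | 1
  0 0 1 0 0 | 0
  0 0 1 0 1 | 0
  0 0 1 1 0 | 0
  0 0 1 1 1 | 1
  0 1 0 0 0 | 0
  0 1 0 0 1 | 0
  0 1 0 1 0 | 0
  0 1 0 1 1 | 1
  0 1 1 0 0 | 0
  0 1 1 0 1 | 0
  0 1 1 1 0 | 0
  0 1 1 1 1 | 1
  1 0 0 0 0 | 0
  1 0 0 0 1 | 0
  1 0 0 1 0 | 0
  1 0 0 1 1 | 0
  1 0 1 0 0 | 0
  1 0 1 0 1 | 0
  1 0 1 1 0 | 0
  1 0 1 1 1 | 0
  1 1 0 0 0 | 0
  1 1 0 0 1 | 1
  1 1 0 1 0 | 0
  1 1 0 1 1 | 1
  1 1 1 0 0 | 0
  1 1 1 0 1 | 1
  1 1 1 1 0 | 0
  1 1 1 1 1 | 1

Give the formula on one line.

  ~a = 11111111111111110000000000000000
  (d & ~a) = 00110011001100110000000000000000
  (a & b) = 00000000000000000000000011111111
  ((d & ~a) | (a & b)) = 00110011001100110000000011111111
  (e & ((d & ~a) | (a & b))) = 00010001000100010000000001010101

(e & ((d & ~a) | (a & b)))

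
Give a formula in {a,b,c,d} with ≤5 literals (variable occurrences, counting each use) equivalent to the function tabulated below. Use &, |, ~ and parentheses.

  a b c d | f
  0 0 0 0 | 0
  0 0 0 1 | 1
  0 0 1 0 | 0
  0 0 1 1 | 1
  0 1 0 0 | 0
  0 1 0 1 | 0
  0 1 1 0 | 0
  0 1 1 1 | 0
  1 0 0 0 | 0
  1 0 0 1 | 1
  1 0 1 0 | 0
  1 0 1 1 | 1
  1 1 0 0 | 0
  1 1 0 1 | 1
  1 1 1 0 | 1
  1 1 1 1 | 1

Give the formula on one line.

((d | (b & c)) & (~b | a))

  (b & c) = 0000001100000011
  (d | (b & c)) = 0101011101010111
  ~b = 1111000011110000
  (~b | a) = 1111000011111111
  ((d | (b & c)) & (~b | a)) = 0101000001010111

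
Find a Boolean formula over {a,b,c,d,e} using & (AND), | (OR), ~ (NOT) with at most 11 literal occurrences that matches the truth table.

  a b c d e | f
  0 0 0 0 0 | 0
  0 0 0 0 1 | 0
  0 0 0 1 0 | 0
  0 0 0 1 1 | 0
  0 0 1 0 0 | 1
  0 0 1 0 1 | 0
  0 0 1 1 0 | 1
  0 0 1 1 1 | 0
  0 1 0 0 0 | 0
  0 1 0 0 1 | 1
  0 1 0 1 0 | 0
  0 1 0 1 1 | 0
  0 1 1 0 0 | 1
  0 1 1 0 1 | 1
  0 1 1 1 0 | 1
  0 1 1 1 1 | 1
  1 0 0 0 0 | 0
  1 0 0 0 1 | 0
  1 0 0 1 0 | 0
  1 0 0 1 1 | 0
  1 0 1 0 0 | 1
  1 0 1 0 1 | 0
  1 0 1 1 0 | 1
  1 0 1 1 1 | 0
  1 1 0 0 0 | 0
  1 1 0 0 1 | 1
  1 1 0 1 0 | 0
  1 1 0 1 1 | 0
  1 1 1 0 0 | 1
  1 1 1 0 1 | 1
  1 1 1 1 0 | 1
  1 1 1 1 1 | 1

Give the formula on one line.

  ~e = 10101010101010101010101010101010
  (~e | b) = 10101010111111111010101011111111
  ~c = 11110000111100001111000011110000
  (c | ~e) = 10101111101011111010111110101111
  ~d = 11001100110011001100110011001100
  ((c | ~e) | ~d) = 11101111111011111110111111101111
  (~c & ((c | ~e) | ~d)) = 11100000111000001110000011100000
  (e & (~c & ((c | ~e) | ~d))) = 01000000010000000100000001000000
  ((e & (~c & ((c | ~e) | ~d))) | c) = 01001111010011110100111101001111
  ((~e | b) & ((e & (~c & ((c | ~e) | ~d))) | c)) = 00001010010011110000101001001111

((~e | b) & ((e & (~c & ((c | ~e) | ~d))) | c))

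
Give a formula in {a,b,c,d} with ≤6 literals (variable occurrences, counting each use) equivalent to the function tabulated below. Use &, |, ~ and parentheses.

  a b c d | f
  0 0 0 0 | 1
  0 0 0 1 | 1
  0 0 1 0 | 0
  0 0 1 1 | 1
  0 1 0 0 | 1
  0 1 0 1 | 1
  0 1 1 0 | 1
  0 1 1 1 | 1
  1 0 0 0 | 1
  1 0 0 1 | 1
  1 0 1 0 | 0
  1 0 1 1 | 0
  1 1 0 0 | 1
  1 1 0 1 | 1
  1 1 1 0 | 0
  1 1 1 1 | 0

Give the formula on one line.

((b | (d | (~c & ~d))) & (~a | ~c))

  ~c = 1100110011001100
  ~d = 1010101010101010
  (~c & ~d) = 1000100010001000
  (d | (~c & ~d)) = 1101110111011101
  (b | (d | (~c & ~d))) = 1101111111011111
  ~a = 1111111100000000
  (~a | ~c) = 1111111111001100
  ((b | (d | (~c & ~d))) & (~a | ~c)) = 1101111111001100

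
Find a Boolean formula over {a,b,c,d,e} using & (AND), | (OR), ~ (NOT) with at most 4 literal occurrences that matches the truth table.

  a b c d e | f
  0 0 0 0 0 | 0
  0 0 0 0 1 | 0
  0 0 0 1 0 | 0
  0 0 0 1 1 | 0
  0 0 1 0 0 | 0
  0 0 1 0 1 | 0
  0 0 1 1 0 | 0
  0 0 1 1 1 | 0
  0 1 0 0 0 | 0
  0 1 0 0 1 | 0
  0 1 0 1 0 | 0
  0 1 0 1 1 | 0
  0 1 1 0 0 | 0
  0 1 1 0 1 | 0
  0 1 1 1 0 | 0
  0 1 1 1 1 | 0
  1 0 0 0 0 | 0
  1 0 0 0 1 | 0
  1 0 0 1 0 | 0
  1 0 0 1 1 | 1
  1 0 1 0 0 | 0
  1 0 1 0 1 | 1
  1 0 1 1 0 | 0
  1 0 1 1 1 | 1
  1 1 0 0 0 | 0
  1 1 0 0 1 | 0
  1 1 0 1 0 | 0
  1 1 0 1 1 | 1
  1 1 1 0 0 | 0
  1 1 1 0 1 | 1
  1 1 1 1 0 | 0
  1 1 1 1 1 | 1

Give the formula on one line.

((e & a) & (c | d))

  (e & a) = 00000000000000000101010101010101
  (c | d) = 00111111001111110011111100111111
  ((e & a) & (c | d)) = 00000000000000000001010100010101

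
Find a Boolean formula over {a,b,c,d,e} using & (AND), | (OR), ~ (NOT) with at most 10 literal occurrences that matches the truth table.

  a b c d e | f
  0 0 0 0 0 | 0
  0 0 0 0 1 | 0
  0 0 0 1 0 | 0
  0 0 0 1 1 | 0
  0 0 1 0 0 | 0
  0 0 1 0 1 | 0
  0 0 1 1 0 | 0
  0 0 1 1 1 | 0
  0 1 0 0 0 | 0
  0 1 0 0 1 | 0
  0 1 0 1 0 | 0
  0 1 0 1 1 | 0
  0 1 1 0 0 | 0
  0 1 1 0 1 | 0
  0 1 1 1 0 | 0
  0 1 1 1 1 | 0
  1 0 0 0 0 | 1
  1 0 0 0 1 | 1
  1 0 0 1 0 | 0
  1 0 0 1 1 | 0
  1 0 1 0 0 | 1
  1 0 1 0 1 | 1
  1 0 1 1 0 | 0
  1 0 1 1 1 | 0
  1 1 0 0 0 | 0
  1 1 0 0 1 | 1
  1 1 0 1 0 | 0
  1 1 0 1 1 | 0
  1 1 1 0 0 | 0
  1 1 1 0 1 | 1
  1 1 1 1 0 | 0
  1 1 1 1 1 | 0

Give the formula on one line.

((~d | ((d | b) & ~a)) & ((e | (d | ~b)) & a))

  ~d = 11001100110011001100110011001100
  (d | b) = 00110011111111110011001111111111
  ~a = 11111111111111110000000000000000
  ((d | b) & ~a) = 00110011111111110000000000000000
  (~d | ((d | b) & ~a)) = 11111111111111111100110011001100
  ~b = 11111111000000001111111100000000
  (d | ~b) = 11111111001100111111111100110011
  (e | (d | ~b)) = 11111111011101111111111101110111
  ((e | (d | ~b)) & a) = 00000000000000001111111101110111
  ((~d | ((d | b) & ~a)) & ((e | (d | ~b)) & a)) = 00000000000000001100110001000100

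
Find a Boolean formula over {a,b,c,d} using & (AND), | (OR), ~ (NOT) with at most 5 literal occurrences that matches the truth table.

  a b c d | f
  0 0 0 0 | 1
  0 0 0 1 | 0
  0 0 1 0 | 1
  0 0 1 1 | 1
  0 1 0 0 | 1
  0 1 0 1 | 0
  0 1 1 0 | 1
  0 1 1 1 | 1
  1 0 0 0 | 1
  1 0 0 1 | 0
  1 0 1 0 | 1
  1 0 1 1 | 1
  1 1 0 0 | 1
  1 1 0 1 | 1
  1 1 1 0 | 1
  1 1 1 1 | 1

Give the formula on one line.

(c | ((b & a) | ~d))

  (b & a) = 0000000000001111
  ~d = 1010101010101010
  ((b & a) | ~d) = 1010101010101111
  (c | ((b & a) | ~d)) = 1011101110111111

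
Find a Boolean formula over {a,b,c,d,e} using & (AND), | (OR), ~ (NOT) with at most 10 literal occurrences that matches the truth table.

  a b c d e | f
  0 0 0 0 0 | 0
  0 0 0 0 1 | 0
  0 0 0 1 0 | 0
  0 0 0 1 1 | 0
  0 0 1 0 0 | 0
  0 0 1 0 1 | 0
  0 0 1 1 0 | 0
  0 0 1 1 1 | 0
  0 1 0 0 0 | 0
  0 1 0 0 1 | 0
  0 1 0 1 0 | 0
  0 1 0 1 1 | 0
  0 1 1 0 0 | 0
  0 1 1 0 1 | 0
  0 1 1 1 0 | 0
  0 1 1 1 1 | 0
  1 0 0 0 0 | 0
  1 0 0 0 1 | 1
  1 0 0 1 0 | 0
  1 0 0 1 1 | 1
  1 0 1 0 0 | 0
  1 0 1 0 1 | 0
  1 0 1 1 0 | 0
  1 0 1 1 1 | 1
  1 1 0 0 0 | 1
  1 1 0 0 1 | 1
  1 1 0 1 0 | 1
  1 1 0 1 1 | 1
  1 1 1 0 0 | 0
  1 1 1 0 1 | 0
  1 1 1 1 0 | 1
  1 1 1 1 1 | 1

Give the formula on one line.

((((~a | b) | e) & a) & (~c | (d | ((e & ~c) & ~a))))

  ~a = 11111111111111110000000000000000
  (~a | b) = 11111111111111110000000011111111
  ((~a | b) | e) = 11111111111111110101010111111111
  (((~a | b) | e) & a) = 00000000000000000101010111111111
  ~c = 11110000111100001111000011110000
  (e & ~c) = 01010000010100000101000001010000
  ((e & ~c) & ~a) = 01010000010100000000000000000000
  (d | ((e & ~c) & ~a)) = 01110011011100110011001100110011
  (~c | (d | ((e & ~c) & ~a))) = 11110011111100111111001111110011
  ((((~a | b) | e) & a) & (~c | (d | ((e & ~c) & ~a)))) = 00000000000000000101000111110011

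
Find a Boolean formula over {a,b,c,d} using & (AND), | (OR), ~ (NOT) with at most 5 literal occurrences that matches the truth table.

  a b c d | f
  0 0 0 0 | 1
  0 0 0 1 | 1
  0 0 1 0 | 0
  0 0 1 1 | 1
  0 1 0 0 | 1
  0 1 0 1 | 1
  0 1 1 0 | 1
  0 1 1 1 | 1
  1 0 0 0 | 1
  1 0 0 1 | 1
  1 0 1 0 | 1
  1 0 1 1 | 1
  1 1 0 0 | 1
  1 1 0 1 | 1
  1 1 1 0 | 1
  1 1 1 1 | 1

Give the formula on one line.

((a | d) | ((~c | b) | d))

  (a | d) = 0101010111111111
  ~c = 1100110011001100
  (~c | b) = 1100111111001111
  ((~c | b) | d) = 1101111111011111
  ((a | d) | ((~c | b) | d)) = 1101111111111111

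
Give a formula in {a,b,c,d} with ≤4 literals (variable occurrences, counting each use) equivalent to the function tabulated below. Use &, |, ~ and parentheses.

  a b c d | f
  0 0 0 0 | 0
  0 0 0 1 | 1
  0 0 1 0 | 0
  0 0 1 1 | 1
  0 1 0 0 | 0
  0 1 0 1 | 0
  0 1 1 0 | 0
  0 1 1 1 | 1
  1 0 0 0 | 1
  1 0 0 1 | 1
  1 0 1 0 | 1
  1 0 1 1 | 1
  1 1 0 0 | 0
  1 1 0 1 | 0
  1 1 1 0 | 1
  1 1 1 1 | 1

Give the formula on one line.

  (a | d) = 0101010111111111
  ~b = 1111000011110000
  (c | ~b) = 1111001111110011
  ((a | d) & (c | ~b)) = 0101000111110011

((a | d) & (c | ~b))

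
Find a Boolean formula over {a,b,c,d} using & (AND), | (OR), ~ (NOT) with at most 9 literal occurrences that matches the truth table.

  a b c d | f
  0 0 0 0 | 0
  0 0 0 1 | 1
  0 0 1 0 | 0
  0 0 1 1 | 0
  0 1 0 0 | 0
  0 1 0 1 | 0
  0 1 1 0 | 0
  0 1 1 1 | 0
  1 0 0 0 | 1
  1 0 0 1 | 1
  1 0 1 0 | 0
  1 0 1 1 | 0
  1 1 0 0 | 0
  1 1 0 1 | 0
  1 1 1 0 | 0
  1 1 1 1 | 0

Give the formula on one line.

(((c | ~b) & (a | (d & ~b))) & (~c & ~b))

  ~b = 1111000011110000
  (c | ~b) = 1111001111110011
  (d & ~b) = 0101000001010000
  (a | (d & ~b)) = 0101000011111111
  ((c | ~b) & (a | (d & ~b))) = 0101000011110011
  ~c = 1100110011001100
  (~c & ~b) = 1100000011000000
  (((c | ~b) & (a | (d & ~b))) & (~c & ~b)) = 0100000011000000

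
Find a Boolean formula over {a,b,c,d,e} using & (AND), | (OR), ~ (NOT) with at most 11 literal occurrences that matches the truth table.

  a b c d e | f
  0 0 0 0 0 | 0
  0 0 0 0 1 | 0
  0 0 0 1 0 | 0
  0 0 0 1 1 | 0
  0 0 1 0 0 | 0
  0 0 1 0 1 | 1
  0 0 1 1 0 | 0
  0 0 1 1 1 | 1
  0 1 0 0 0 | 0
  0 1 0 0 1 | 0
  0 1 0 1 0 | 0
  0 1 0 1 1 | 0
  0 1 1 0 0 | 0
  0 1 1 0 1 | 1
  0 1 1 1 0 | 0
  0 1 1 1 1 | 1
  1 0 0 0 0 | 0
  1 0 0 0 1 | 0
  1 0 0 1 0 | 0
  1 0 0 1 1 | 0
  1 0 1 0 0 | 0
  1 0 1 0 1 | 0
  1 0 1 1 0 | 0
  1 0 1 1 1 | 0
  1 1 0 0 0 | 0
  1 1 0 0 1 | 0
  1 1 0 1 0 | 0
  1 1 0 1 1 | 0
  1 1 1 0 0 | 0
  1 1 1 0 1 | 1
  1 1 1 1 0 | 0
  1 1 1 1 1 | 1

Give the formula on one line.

((((e & c) & b) & (a & c)) | (~a & (e & (a | c))))

  (e & c) = 00000101000001010000010100000101
  ((e & c) & b) = 00000000000001010000000000000101
  (a & c) = 00000000000000000000111100001111
  (((e & c) & b) & (a & c)) = 00000000000000000000000000000101
  ~a = 11111111111111110000000000000000
  (a | c) = 00001111000011111111111111111111
  (e & (a | c)) = 00000101000001010101010101010101
  (~a & (e & (a | c))) = 00000101000001010000000000000000
  ((((e & c) & b) & (a & c)) | (~a & (e & (a | c)))) = 00000101000001010000000000000101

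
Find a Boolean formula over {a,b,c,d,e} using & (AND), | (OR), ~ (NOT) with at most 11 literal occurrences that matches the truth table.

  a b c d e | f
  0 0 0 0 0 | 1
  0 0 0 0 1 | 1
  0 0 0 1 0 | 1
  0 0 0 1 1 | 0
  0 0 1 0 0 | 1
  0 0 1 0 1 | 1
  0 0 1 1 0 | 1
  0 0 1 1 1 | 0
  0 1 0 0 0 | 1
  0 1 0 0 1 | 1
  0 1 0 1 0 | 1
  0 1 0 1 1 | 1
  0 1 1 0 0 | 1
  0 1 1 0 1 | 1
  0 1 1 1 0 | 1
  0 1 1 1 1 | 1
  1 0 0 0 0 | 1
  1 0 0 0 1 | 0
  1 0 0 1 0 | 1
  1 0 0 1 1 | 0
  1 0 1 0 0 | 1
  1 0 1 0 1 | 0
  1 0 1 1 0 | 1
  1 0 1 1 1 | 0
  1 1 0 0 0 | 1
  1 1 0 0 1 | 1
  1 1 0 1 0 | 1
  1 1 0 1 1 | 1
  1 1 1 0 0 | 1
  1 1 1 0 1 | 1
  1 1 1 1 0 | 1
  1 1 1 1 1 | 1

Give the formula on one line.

  ~a = 11111111111111110000000000000000
  (d & b) = 00000000001100110000000000110011
  (~a | (d & b)) = 11111111111111110000000000110011
  ~d = 11001100110011001100110011001100
  (~d | b) = 11001100111111111100110011111111
  ((~a | (d & b)) & (~d | b)) = 11001100111111110000000000110011
  (b & e) = 00000000010101010000000001010101
  (((~a | (d & b)) & (~d | b)) | (b & e)) = 11001100111111110000000001110111
  ~e = 10101010101010101010101010101010
  ((((~a | (d & b)) & (~d | b)) | (b & e)) | ~e) = 11101110111111111010101011111111

((((~a | (d & b)) & (~d | b)) | (b & e)) | ~e)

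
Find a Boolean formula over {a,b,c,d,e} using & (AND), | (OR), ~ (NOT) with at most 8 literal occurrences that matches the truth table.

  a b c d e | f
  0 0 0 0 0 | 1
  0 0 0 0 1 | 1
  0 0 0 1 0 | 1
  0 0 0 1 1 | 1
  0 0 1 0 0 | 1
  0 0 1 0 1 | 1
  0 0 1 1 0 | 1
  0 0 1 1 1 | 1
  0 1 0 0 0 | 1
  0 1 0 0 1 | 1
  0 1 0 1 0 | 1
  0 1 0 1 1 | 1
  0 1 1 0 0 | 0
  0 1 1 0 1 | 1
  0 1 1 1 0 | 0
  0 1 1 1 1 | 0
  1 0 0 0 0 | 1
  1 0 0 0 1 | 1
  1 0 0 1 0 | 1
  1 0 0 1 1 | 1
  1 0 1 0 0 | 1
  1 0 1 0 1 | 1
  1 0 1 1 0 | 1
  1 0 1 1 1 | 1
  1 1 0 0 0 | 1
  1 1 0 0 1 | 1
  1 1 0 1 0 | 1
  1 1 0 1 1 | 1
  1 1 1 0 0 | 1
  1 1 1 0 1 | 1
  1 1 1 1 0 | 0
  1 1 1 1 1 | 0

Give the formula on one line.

((((~b | ~d) & e) | (~c | ~b)) | (~d & (a | e)))

  ~b = 11111111000000001111111100000000
  ~d = 11001100110011001100110011001100
  (~b | ~d) = 11111111110011001111111111001100
  ((~b | ~d) & e) = 01010101010001000101010101000100
  ~c = 11110000111100001111000011110000
  (~c | ~b) = 11111111111100001111111111110000
  (((~b | ~d) & e) | (~c | ~b)) = 11111111111101001111111111110100
  (a | e) = 01010101010101011111111111111111
  (~d & (a | e)) = 01000100010001001100110011001100
  ((((~b | ~d) & e) | (~c | ~b)) | (~d & (a | e))) = 11111111111101001111111111111100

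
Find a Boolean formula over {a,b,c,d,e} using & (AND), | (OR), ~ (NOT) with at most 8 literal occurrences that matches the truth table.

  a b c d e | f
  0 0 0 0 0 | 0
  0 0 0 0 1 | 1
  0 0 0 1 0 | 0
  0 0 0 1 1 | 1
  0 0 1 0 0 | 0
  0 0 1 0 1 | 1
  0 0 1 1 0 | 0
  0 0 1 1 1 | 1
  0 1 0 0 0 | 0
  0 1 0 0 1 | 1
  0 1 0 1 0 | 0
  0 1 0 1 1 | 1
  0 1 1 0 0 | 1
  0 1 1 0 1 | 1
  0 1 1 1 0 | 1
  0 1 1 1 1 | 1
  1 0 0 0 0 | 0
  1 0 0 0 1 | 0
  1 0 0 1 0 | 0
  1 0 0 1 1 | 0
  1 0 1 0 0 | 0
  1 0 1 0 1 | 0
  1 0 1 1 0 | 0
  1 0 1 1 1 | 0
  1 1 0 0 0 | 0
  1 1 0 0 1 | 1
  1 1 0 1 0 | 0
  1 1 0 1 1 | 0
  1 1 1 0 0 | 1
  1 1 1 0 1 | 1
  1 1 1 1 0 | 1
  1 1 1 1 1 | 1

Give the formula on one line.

  ~a = 11111111111111110000000000000000
  (~a & e) = 01010101010101010000000000000000
  ~d = 11001100110011001100110011001100
  (e & b) = 00000000010101010000000001010101
  (~d & (e & b)) = 00000000010001000000000001000100
  (c & b) = 00000000000011110000000000001111
  ((~d & (e & b)) | (c & b)) = 00000000010011110000000001001111
  ((~a & e) | ((~d & (e & b)) | (c & b))) = 01010101010111110000000001001111

((~a & e) | ((~d & (e & b)) | (c & b)))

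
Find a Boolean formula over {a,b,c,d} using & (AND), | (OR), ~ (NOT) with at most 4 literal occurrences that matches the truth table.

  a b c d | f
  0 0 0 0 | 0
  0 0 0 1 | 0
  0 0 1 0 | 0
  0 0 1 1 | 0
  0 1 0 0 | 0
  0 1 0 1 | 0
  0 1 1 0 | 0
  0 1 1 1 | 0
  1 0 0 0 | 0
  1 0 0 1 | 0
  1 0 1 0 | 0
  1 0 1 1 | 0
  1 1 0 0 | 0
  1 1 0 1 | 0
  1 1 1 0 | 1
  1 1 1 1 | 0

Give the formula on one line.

  (c & b) = 0000001100000011
  ~d = 1010101010101010
  ((c & b) & ~d) = 0000001000000010
  (((c & b) & ~d) & a) = 0000000000000010

(((c & b) & ~d) & a)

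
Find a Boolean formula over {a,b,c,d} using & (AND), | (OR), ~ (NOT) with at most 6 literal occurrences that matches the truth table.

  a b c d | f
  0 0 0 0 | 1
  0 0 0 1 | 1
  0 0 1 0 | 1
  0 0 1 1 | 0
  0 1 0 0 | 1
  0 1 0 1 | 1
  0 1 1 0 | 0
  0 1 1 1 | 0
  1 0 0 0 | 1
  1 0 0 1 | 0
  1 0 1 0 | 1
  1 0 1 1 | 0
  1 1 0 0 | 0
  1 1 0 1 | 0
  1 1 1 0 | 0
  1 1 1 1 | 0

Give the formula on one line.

((~b & ~d) | (~a & ~c))

  ~b = 1111000011110000
  ~d = 1010101010101010
  (~b & ~d) = 1010000010100000
  ~a = 1111111100000000
  ~c = 1100110011001100
  (~a & ~c) = 1100110000000000
  ((~b & ~d) | (~a & ~c)) = 1110110010100000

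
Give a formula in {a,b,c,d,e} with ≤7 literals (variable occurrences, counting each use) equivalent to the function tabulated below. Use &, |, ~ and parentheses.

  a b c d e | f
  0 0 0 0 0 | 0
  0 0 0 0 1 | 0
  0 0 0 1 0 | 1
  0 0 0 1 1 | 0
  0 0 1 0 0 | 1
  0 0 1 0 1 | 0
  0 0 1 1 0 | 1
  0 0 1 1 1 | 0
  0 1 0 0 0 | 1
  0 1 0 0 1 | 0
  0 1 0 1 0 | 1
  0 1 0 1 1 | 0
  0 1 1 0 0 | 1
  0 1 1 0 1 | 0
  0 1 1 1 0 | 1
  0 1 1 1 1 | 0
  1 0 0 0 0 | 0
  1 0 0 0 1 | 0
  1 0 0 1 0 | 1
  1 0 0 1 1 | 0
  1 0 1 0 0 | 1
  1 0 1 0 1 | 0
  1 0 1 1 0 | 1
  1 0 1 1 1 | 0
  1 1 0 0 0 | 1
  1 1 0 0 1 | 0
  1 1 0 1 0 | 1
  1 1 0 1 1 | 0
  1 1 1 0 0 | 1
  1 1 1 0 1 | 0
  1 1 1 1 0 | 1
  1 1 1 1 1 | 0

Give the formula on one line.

(~e & ((c | d) | ((~d | ~c) & b)))

  ~e = 10101010101010101010101010101010
  (c | d) = 00111111001111110011111100111111
  ~d = 11001100110011001100110011001100
  ~c = 11110000111100001111000011110000
  (~d | ~c) = 11111100111111001111110011111100
  ((~d | ~c) & b) = 00000000111111000000000011111100
  ((c | d) | ((~d | ~c) & b)) = 00111111111111110011111111111111
  (~e & ((c | d) | ((~d | ~c) & b))) = 00101010101010100010101010101010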